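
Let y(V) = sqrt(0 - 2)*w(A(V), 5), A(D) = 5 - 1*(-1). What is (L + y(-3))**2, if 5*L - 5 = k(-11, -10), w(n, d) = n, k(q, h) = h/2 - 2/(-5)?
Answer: -44996/625 + 24*I*sqrt(2)/25 ≈ -71.994 + 1.3576*I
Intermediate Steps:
A(D) = 6 (A(D) = 5 + 1 = 6)
k(q, h) = 2/5 + h/2 (k(q, h) = h*(1/2) - 2*(-1/5) = h/2 + 2/5 = 2/5 + h/2)
L = 2/25 (L = 1 + (2/5 + (1/2)*(-10))/5 = 1 + (2/5 - 5)/5 = 1 + (1/5)*(-23/5) = 1 - 23/25 = 2/25 ≈ 0.080000)
y(V) = 6*I*sqrt(2) (y(V) = sqrt(0 - 2)*6 = sqrt(-2)*6 = (I*sqrt(2))*6 = 6*I*sqrt(2))
(L + y(-3))**2 = (2/25 + 6*I*sqrt(2))**2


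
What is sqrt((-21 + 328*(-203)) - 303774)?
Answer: I*sqrt(370379) ≈ 608.59*I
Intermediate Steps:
sqrt((-21 + 328*(-203)) - 303774) = sqrt((-21 - 66584) - 303774) = sqrt(-66605 - 303774) = sqrt(-370379) = I*sqrt(370379)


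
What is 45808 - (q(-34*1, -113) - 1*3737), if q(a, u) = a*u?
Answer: 45703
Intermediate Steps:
45808 - (q(-34*1, -113) - 1*3737) = 45808 - (-34*1*(-113) - 1*3737) = 45808 - (-34*(-113) - 3737) = 45808 - (3842 - 3737) = 45808 - 1*105 = 45808 - 105 = 45703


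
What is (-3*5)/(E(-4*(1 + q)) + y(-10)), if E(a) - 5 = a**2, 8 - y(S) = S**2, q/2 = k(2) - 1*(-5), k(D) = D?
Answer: -5/1171 ≈ -0.0042699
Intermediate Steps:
q = 14 (q = 2*(2 - 1*(-5)) = 2*(2 + 5) = 2*7 = 14)
y(S) = 8 - S**2
E(a) = 5 + a**2
(-3*5)/(E(-4*(1 + q)) + y(-10)) = (-3*5)/((5 + (-4*(1 + 14))**2) + (8 - 1*(-10)**2)) = -15/((5 + (-4*15)**2) + (8 - 1*100)) = -15/((5 + (-60)**2) + (8 - 100)) = -15/((5 + 3600) - 92) = -15/(3605 - 92) = -15/3513 = -15*1/3513 = -5/1171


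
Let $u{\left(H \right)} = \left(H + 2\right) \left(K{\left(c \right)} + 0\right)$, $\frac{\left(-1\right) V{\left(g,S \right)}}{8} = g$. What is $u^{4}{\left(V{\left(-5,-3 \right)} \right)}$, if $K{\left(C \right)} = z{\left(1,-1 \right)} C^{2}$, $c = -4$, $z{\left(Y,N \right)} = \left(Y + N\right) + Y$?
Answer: $203928109056$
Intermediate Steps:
$z{\left(Y,N \right)} = N + 2 Y$ ($z{\left(Y,N \right)} = \left(N + Y\right) + Y = N + 2 Y$)
$V{\left(g,S \right)} = - 8 g$
$K{\left(C \right)} = C^{2}$ ($K{\left(C \right)} = \left(-1 + 2 \cdot 1\right) C^{2} = \left(-1 + 2\right) C^{2} = 1 C^{2} = C^{2}$)
$u{\left(H \right)} = 32 + 16 H$ ($u{\left(H \right)} = \left(H + 2\right) \left(\left(-4\right)^{2} + 0\right) = \left(2 + H\right) \left(16 + 0\right) = \left(2 + H\right) 16 = 32 + 16 H$)
$u^{4}{\left(V{\left(-5,-3 \right)} \right)} = \left(32 + 16 \left(\left(-8\right) \left(-5\right)\right)\right)^{4} = \left(32 + 16 \cdot 40\right)^{4} = \left(32 + 640\right)^{4} = 672^{4} = 203928109056$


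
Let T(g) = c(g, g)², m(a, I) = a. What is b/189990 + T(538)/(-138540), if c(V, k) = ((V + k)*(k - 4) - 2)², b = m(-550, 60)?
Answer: -172566926187561736398340627/219343455 ≈ -7.8674e+17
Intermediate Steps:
b = -550
c(V, k) = (-2 + (-4 + k)*(V + k))² (c(V, k) = ((V + k)*(-4 + k) - 2)² = ((-4 + k)*(V + k) - 2)² = (-2 + (-4 + k)*(V + k))²)
T(g) = (2 - 2*g² + 8*g)⁴ (T(g) = ((2 - g² + 4*g + 4*g - g*g)²)² = ((2 - g² + 4*g + 4*g - g²)²)² = ((2 - 2*g² + 8*g)²)² = (2 - 2*g² + 8*g)⁴)
b/189990 + T(538)/(-138540) = -550/189990 + (16*(1 - 1*538² + 4*538)⁴)/(-138540) = -550*1/189990 + (16*(1 - 1*289444 + 2152)⁴)*(-1/138540) = -55/18999 + (16*(1 - 289444 + 2152)⁴)*(-1/138540) = -55/18999 + (16*(-287291)⁴)*(-1/138540) = -55/18999 + (16*6812210886924117179761)*(-1/138540) = -55/18999 + 108995374190785874876176*(-1/138540) = -55/18999 - 27248843547696468719044/34635 = -172566926187561736398340627/219343455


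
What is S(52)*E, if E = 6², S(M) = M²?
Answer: 97344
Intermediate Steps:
E = 36
S(52)*E = 52²*36 = 2704*36 = 97344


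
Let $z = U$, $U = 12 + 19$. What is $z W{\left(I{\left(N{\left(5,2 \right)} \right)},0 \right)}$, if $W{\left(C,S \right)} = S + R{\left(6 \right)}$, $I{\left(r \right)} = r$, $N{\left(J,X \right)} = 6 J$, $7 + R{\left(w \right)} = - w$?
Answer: $-403$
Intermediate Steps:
$R{\left(w \right)} = -7 - w$
$U = 31$
$W{\left(C,S \right)} = -13 + S$ ($W{\left(C,S \right)} = S - 13 = -13 + S$)
$z = 31$
$z W{\left(I{\left(N{\left(5,2 \right)} \right)},0 \right)} = 31 \left(-13 + 0\right) = 31 \left(-13\right) = -403$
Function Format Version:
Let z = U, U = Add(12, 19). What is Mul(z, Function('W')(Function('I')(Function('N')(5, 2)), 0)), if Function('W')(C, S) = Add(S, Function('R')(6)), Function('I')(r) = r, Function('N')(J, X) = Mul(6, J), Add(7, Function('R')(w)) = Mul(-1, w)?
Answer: -403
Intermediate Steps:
Function('R')(w) = Add(-7, Mul(-1, w))
U = 31
Function('W')(C, S) = Add(-13, S) (Function('W')(C, S) = Add(S, Add(-7, Mul(-1, 6))) = Add(S, Add(-7, -6)) = Add(S, -13) = Add(-13, S))
z = 31
Mul(z, Function('W')(Function('I')(Function('N')(5, 2)), 0)) = Mul(31, Add(-13, 0)) = Mul(31, -13) = -403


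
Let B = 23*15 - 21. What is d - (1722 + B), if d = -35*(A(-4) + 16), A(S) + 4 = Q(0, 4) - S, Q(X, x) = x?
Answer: -2746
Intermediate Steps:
A(S) = -S (A(S) = -4 + (4 - S) = -S)
B = 324 (B = 345 - 21 = 324)
d = -700 (d = -35*(-1*(-4) + 16) = -35*(4 + 16) = -35*20 = -700)
d - (1722 + B) = -700 - (1722 + 324) = -700 - 1*2046 = -700 - 2046 = -2746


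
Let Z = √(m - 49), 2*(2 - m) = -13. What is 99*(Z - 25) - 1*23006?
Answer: -25481 + 891*I*√2/2 ≈ -25481.0 + 630.03*I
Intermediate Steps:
m = 17/2 (m = 2 - ½*(-13) = 2 + 13/2 = 17/2 ≈ 8.5000)
Z = 9*I*√2/2 (Z = √(17/2 - 49) = √(-81/2) = 9*I*√2/2 ≈ 6.364*I)
99*(Z - 25) - 1*23006 = 99*(9*I*√2/2 - 25) - 1*23006 = 99*(-25 + 9*I*√2/2) - 23006 = (-2475 + 891*I*√2/2) - 23006 = -25481 + 891*I*√2/2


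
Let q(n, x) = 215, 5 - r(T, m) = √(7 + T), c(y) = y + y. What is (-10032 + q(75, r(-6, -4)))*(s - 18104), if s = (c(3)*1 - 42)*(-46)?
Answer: 161470016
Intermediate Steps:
c(y) = 2*y
s = 1656 (s = ((2*3)*1 - 42)*(-46) = (6*1 - 42)*(-46) = (6 - 42)*(-46) = -36*(-46) = 1656)
r(T, m) = 5 - √(7 + T)
(-10032 + q(75, r(-6, -4)))*(s - 18104) = (-10032 + 215)*(1656 - 18104) = -9817*(-16448) = 161470016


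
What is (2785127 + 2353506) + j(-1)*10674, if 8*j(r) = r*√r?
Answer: 5138633 - 5337*I/4 ≈ 5.1386e+6 - 1334.3*I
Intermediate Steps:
j(r) = r^(3/2)/8 (j(r) = (r*√r)/8 = r^(3/2)/8)
(2785127 + 2353506) + j(-1)*10674 = (2785127 + 2353506) + ((-1)^(3/2)/8)*10674 = 5138633 + ((-I)/8)*10674 = 5138633 - I/8*10674 = 5138633 - 5337*I/4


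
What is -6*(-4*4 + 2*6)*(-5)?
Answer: -120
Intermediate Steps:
-6*(-4*4 + 2*6)*(-5) = -6*(-16 + 12)*(-5) = -6*(-4)*(-5) = 24*(-5) = -120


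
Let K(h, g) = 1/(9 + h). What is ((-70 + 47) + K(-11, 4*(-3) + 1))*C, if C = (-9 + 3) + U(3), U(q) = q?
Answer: 141/2 ≈ 70.500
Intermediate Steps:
C = -3 (C = (-9 + 3) + 3 = -6 + 3 = -3)
((-70 + 47) + K(-11, 4*(-3) + 1))*C = ((-70 + 47) + 1/(9 - 11))*(-3) = (-23 + 1/(-2))*(-3) = (-23 - ½)*(-3) = -47/2*(-3) = 141/2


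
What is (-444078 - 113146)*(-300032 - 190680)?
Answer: 273436503488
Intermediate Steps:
(-444078 - 113146)*(-300032 - 190680) = -557224*(-490712) = 273436503488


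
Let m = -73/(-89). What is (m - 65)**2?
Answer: 32626944/7921 ≈ 4119.0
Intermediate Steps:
m = 73/89 (m = -73*(-1/89) = 73/89 ≈ 0.82022)
(m - 65)**2 = (73/89 - 65)**2 = (-5712/89)**2 = 32626944/7921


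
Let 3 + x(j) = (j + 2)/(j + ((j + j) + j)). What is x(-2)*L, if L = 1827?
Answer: -5481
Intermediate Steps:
x(j) = -3 + (2 + j)/(4*j) (x(j) = -3 + (j + 2)/(j + ((j + j) + j)) = -3 + (2 + j)/(j + (2*j + j)) = -3 + (2 + j)/(j + 3*j) = -3 + (2 + j)/((4*j)) = -3 + (2 + j)*(1/(4*j)) = -3 + (2 + j)/(4*j))
x(-2)*L = ((1/4)*(2 - 11*(-2))/(-2))*1827 = ((1/4)*(-1/2)*(2 + 22))*1827 = ((1/4)*(-1/2)*24)*1827 = -3*1827 = -5481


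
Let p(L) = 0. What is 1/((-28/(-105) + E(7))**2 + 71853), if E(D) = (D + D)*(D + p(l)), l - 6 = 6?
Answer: 225/18339601 ≈ 1.2269e-5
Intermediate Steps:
l = 12 (l = 6 + 6 = 12)
E(D) = 2*D**2 (E(D) = (D + D)*(D + 0) = (2*D)*D = 2*D**2)
1/((-28/(-105) + E(7))**2 + 71853) = 1/((-28/(-105) + 2*7**2)**2 + 71853) = 1/((-28*(-1/105) + 2*49)**2 + 71853) = 1/((4/15 + 98)**2 + 71853) = 1/((1474/15)**2 + 71853) = 1/(2172676/225 + 71853) = 1/(18339601/225) = 225/18339601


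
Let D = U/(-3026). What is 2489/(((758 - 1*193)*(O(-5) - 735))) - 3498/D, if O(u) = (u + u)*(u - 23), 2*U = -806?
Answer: -209317423859/7969325 ≈ -26265.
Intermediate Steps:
U = -403 (U = (½)*(-806) = -403)
O(u) = 2*u*(-23 + u) (O(u) = (2*u)*(-23 + u) = 2*u*(-23 + u))
D = 403/3026 (D = -403/(-3026) = -403*(-1/3026) = 403/3026 ≈ 0.13318)
2489/(((758 - 1*193)*(O(-5) - 735))) - 3498/D = 2489/(((758 - 1*193)*(2*(-5)*(-23 - 5) - 735))) - 3498/403/3026 = 2489/(((758 - 193)*(2*(-5)*(-28) - 735))) - 3498*3026/403 = 2489/((565*(280 - 735))) - 10584948/403 = 2489/((565*(-455))) - 10584948/403 = 2489/(-257075) - 10584948/403 = 2489*(-1/257075) - 10584948/403 = -2489/257075 - 10584948/403 = -209317423859/7969325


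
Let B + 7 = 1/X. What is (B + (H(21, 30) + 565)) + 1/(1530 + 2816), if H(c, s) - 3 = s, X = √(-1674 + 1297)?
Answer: 2568487/4346 - I*√377/377 ≈ 591.0 - 0.051503*I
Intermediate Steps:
X = I*√377 (X = √(-377) = I*√377 ≈ 19.417*I)
H(c, s) = 3 + s
B = -7 - I*√377/377 (B = -7 + 1/(I*√377) = -7 - I*√377/377 ≈ -7.0 - 0.051503*I)
(B + (H(21, 30) + 565)) + 1/(1530 + 2816) = ((-7 - I*√377/377) + ((3 + 30) + 565)) + 1/(1530 + 2816) = ((-7 - I*√377/377) + (33 + 565)) + 1/4346 = ((-7 - I*√377/377) + 598) + 1/4346 = (591 - I*√377/377) + 1/4346 = 2568487/4346 - I*√377/377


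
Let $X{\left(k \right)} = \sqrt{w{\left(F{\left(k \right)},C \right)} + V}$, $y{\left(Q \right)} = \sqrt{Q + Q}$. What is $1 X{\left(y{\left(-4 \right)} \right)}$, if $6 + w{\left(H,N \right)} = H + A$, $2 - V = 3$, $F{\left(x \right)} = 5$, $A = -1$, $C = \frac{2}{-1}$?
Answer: $i \sqrt{3} \approx 1.732 i$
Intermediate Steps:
$C = -2$ ($C = 2 \left(-1\right) = -2$)
$y{\left(Q \right)} = \sqrt{2} \sqrt{Q}$ ($y{\left(Q \right)} = \sqrt{2 Q} = \sqrt{2} \sqrt{Q}$)
$V = -1$ ($V = 2 - 3 = -1$)
$w{\left(H,N \right)} = -7 + H$ ($w{\left(H,N \right)} = -6 + \left(H - 1\right) = -6 + \left(-1 + H\right) = -7 + H$)
$X{\left(k \right)} = i \sqrt{3}$ ($X{\left(k \right)} = \sqrt{\left(-7 + 5\right) - 1} = \sqrt{-2 - 1} = \sqrt{-3} = i \sqrt{3}$)
$1 X{\left(y{\left(-4 \right)} \right)} = 1 i \sqrt{3} = i \sqrt{3}$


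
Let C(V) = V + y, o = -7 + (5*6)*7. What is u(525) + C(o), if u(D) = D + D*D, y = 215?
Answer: 276568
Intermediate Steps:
o = 203 (o = -7 + 30*7 = -7 + 210 = 203)
u(D) = D + D²
C(V) = 215 + V (C(V) = V + 215 = 215 + V)
u(525) + C(o) = 525*(1 + 525) + (215 + 203) = 525*526 + 418 = 276150 + 418 = 276568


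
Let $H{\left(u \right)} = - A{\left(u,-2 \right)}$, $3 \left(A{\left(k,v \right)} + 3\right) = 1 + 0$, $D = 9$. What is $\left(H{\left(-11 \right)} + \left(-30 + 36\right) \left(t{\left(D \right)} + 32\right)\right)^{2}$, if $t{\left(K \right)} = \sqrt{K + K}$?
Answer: $\frac{346888}{9} + 7008 \sqrt{2} \approx 48454.0$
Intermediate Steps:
$t{\left(K \right)} = \sqrt{2} \sqrt{K}$ ($t{\left(K \right)} = \sqrt{2 K} = \sqrt{2} \sqrt{K}$)
$A{\left(k,v \right)} = - \frac{8}{3}$ ($A{\left(k,v \right)} = -3 + \frac{1 + 0}{3} = -3 + \frac{1}{3} \cdot 1 = -3 + \frac{1}{3} = - \frac{8}{3}$)
$H{\left(u \right)} = \frac{8}{3}$ ($H{\left(u \right)} = \left(-1\right) \left(- \frac{8}{3}\right) = \frac{8}{3}$)
$\left(H{\left(-11 \right)} + \left(-30 + 36\right) \left(t{\left(D \right)} + 32\right)\right)^{2} = \left(\frac{8}{3} + \left(-30 + 36\right) \left(\sqrt{2} \sqrt{9} + 32\right)\right)^{2} = \left(\frac{8}{3} + 6 \left(\sqrt{2} \cdot 3 + 32\right)\right)^{2} = \left(\frac{8}{3} + 6 \left(3 \sqrt{2} + 32\right)\right)^{2} = \left(\frac{8}{3} + 6 \left(32 + 3 \sqrt{2}\right)\right)^{2} = \left(\frac{8}{3} + \left(192 + 18 \sqrt{2}\right)\right)^{2} = \left(\frac{584}{3} + 18 \sqrt{2}\right)^{2}$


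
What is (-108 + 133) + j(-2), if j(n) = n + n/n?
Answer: 24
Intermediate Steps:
j(n) = 1 + n (j(n) = n + 1 = 1 + n)
(-108 + 133) + j(-2) = (-108 + 133) + (1 - 2) = 25 - 1 = 24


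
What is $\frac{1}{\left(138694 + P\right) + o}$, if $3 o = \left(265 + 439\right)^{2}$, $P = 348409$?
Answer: $\frac{3}{1956925} \approx 1.533 \cdot 10^{-6}$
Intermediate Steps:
$o = \frac{495616}{3}$ ($o = \frac{\left(265 + 439\right)^{2}}{3} = \frac{704^{2}}{3} = \frac{1}{3} \cdot 495616 = \frac{495616}{3} \approx 1.6521 \cdot 10^{5}$)
$\frac{1}{\left(138694 + P\right) + o} = \frac{1}{\left(138694 + 348409\right) + \frac{495616}{3}} = \frac{1}{487103 + \frac{495616}{3}} = \frac{1}{\frac{1956925}{3}} = \frac{3}{1956925}$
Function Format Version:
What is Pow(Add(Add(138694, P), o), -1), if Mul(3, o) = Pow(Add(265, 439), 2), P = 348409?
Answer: Rational(3, 1956925) ≈ 1.5330e-6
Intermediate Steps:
o = Rational(495616, 3) (o = Mul(Rational(1, 3), Pow(Add(265, 439), 2)) = Mul(Rational(1, 3), Pow(704, 2)) = Mul(Rational(1, 3), 495616) = Rational(495616, 3) ≈ 1.6521e+5)
Pow(Add(Add(138694, P), o), -1) = Pow(Add(Add(138694, 348409), Rational(495616, 3)), -1) = Pow(Add(487103, Rational(495616, 3)), -1) = Pow(Rational(1956925, 3), -1) = Rational(3, 1956925)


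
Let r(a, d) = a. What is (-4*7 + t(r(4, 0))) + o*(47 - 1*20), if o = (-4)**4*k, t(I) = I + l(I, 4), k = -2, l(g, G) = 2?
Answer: -13846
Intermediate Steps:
t(I) = 2 + I (t(I) = I + 2 = 2 + I)
o = -512 (o = (-4)**4*(-2) = 256*(-2) = -512)
(-4*7 + t(r(4, 0))) + o*(47 - 1*20) = (-4*7 + (2 + 4)) - 512*(47 - 1*20) = (-28 + 6) - 512*(47 - 20) = -22 - 512*27 = -22 - 13824 = -13846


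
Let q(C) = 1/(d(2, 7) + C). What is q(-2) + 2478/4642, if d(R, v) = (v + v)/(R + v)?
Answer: -15933/9284 ≈ -1.7162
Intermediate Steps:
d(R, v) = 2*v/(R + v) (d(R, v) = (2*v)/(R + v) = 2*v/(R + v))
q(C) = 1/(14/9 + C) (q(C) = 1/(2*7/(2 + 7) + C) = 1/(2*7/9 + C) = 1/(2*7*(⅑) + C) = 1/(14/9 + C))
q(-2) + 2478/4642 = 9/(14 + 9*(-2)) + 2478/4642 = 9/(14 - 18) + 2478*(1/4642) = 9/(-4) + 1239/2321 = 9*(-¼) + 1239/2321 = -9/4 + 1239/2321 = -15933/9284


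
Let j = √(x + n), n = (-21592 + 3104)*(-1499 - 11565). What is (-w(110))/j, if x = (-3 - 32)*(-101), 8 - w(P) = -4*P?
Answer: -448*√241530767/241530767 ≈ -0.028827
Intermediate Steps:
w(P) = 8 + 4*P (w(P) = 8 - (-4)*P = 8 + 4*P)
x = 3535 (x = -35*(-101) = 3535)
n = 241527232 (n = -18488*(-13064) = 241527232)
j = √241530767 (j = √(3535 + 241527232) = √241530767 ≈ 15541.)
(-w(110))/j = (-(8 + 4*110))/(√241530767) = (-(8 + 440))*(√241530767/241530767) = (-1*448)*(√241530767/241530767) = -448*√241530767/241530767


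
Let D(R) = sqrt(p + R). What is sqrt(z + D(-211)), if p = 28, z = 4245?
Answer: sqrt(4245 + I*sqrt(183)) ≈ 65.154 + 0.104*I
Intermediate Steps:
D(R) = sqrt(28 + R)
sqrt(z + D(-211)) = sqrt(4245 + sqrt(28 - 211)) = sqrt(4245 + sqrt(-183)) = sqrt(4245 + I*sqrt(183))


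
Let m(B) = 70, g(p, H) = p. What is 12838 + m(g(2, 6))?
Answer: 12908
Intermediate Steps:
12838 + m(g(2, 6)) = 12838 + 70 = 12908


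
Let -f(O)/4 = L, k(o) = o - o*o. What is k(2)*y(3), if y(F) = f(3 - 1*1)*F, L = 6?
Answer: 144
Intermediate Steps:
k(o) = o - o²
f(O) = -24 (f(O) = -4*6 = -24)
y(F) = -24*F
k(2)*y(3) = (2*(1 - 1*2))*(-24*3) = (2*(1 - 2))*(-72) = (2*(-1))*(-72) = -2*(-72) = 144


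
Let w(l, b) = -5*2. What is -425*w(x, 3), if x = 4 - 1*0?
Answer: 4250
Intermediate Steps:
x = 4 (x = 4 + 0 = 4)
w(l, b) = -10
-425*w(x, 3) = -425*(-10) = 4250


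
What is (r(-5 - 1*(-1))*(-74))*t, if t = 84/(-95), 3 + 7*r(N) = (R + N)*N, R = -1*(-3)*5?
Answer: -41736/95 ≈ -439.33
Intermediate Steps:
R = 15 (R = 3*5 = 15)
r(N) = -3/7 + N*(15 + N)/7 (r(N) = -3/7 + ((15 + N)*N)/7 = -3/7 + (N*(15 + N))/7 = -3/7 + N*(15 + N)/7)
t = -84/95 (t = 84*(-1/95) = -84/95 ≈ -0.88421)
(r(-5 - 1*(-1))*(-74))*t = ((-3/7 + (-5 - 1*(-1))**2/7 + 15*(-5 - 1*(-1))/7)*(-74))*(-84/95) = ((-3/7 + (-5 + 1)**2/7 + 15*(-5 + 1)/7)*(-74))*(-84/95) = ((-3/7 + (1/7)*(-4)**2 + (15/7)*(-4))*(-74))*(-84/95) = ((-3/7 + (1/7)*16 - 60/7)*(-74))*(-84/95) = ((-3/7 + 16/7 - 60/7)*(-74))*(-84/95) = -47/7*(-74)*(-84/95) = (3478/7)*(-84/95) = -41736/95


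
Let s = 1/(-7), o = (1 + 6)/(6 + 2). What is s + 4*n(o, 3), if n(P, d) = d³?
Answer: 755/7 ≈ 107.86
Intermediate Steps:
o = 7/8 ≈ 0.87500
s = -⅐ ≈ -0.14286
s + 4*n(o, 3) = -⅐ + 4*3³ = -⅐ + 4*27 = -⅐ + 108 = 755/7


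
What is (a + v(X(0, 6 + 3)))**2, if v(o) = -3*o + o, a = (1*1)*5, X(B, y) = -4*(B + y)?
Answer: 5929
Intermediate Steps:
X(B, y) = -4*B - 4*y
a = 5 (a = 1*5 = 5)
v(o) = -2*o
(a + v(X(0, 6 + 3)))**2 = (5 - 2*(-4*0 - 4*(6 + 3)))**2 = (5 - 2*(0 - 4*9))**2 = (5 - 2*(0 - 36))**2 = (5 - 2*(-36))**2 = (5 + 72)**2 = 77**2 = 5929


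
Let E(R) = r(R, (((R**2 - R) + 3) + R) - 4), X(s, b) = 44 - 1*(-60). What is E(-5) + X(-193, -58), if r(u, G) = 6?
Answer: 110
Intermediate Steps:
X(s, b) = 104 (X(s, b) = 44 + 60 = 104)
E(R) = 6
E(-5) + X(-193, -58) = 6 + 104 = 110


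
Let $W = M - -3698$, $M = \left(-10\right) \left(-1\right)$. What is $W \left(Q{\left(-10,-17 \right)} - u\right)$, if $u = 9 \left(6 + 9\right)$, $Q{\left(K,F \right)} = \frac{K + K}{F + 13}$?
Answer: $-482040$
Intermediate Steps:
$M = 10$
$Q{\left(K,F \right)} = \frac{2 K}{13 + F}$
$W = 3708$ ($W = 10 - -3698 = 10 + 3698 = 3708$)
$u = 135$ ($u = 9 \cdot 15 = 135$)
$W \left(Q{\left(-10,-17 \right)} - u\right) = 3708 \left(2 \left(-10\right) \frac{1}{13 - 17} - 135\right) = 3708 \left(2 \left(-10\right) \frac{1}{-4} - 135\right) = 3708 \left(2 \left(-10\right) \left(- \frac{1}{4}\right) - 135\right) = 3708 \left(5 - 135\right) = 3708 \left(-130\right) = -482040$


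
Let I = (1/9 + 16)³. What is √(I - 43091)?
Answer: I*√28364714/27 ≈ 197.25*I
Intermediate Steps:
I = 3048625/729 (I = (⅑ + 16)³ = (145/9)³ = 3048625/729 ≈ 4181.9)
√(I - 43091) = √(3048625/729 - 43091) = √(-28364714/729) = I*√28364714/27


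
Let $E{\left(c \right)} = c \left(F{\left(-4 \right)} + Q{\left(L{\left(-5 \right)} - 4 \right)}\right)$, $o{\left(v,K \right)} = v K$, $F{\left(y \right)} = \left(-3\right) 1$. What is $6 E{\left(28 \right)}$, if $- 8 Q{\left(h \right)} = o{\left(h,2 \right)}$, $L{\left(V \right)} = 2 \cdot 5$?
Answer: $-756$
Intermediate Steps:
$L{\left(V \right)} = 10$
$F{\left(y \right)} = -3$
$o{\left(v,K \right)} = K v$
$Q{\left(h \right)} = - \frac{h}{4}$ ($Q{\left(h \right)} = - \frac{2 h}{8} = - \frac{h}{4}$)
$E{\left(c \right)} = - \frac{9 c}{2}$ ($E{\left(c \right)} = c \left(-3 - \frac{10 - 4}{4}\right) = c \left(-3 - \frac{3}{2}\right) = c \left(- \frac{9}{2}\right) = - \frac{9 c}{2}$)
$6 E{\left(28 \right)} = 6 \left(\left(- \frac{9}{2}\right) 28\right) = 6 \left(-126\right) = -756$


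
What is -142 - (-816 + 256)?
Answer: 418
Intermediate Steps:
-142 - (-816 + 256) = -142 - 1*(-560) = -142 + 560 = 418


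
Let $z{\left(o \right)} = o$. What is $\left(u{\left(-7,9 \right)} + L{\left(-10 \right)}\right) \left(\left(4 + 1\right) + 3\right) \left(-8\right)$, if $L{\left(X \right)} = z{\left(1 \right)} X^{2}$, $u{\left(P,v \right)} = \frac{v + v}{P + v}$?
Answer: $-6976$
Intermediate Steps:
$u{\left(P,v \right)} = \frac{2 v}{P + v}$
$L{\left(X \right)} = X^{2}$ ($L{\left(X \right)} = 1 X^{2} = X^{2}$)
$\left(u{\left(-7,9 \right)} + L{\left(-10 \right)}\right) \left(\left(4 + 1\right) + 3\right) \left(-8\right) = \left(2 \cdot 9 \frac{1}{-7 + 9} + \left(-10\right)^{2}\right) \left(\left(4 + 1\right) + 3\right) \left(-8\right) = \left(2 \cdot 9 \cdot \frac{1}{2} + 100\right) \left(5 + 3\right) \left(-8\right) = \left(2 \cdot 9 \cdot \frac{1}{2} + 100\right) 8 \left(-8\right) = \left(9 + 100\right) \left(-64\right) = 109 \left(-64\right) = -6976$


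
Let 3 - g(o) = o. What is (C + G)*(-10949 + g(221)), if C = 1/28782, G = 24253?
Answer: -599624818573/2214 ≈ -2.7083e+8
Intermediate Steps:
g(o) = 3 - o
C = 1/28782 ≈ 3.4744e-5
(C + G)*(-10949 + g(221)) = (1/28782 + 24253)*(-10949 + (3 - 1*221)) = 698049847*(-10949 + (3 - 221))/28782 = 698049847*(-10949 - 218)/28782 = (698049847/28782)*(-11167) = -599624818573/2214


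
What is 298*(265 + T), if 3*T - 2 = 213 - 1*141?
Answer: 258962/3 ≈ 86321.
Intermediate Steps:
T = 74/3 (T = ⅔ + (213 - 1*141)/3 = ⅔ + (213 - 141)/3 = ⅔ + (⅓)*72 = ⅔ + 24 = 74/3 ≈ 24.667)
298*(265 + T) = 298*(265 + 74/3) = 298*(869/3) = 258962/3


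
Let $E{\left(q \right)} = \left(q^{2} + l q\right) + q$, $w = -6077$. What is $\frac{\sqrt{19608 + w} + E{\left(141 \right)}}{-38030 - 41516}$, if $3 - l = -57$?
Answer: $- \frac{14241}{39773} - \frac{\sqrt{13531}}{79546} \approx -0.35952$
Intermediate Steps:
$l = 60$ ($l = 3 - -57 = 3 + 57 = 60$)
$E{\left(q \right)} = q^{2} + 61 q$ ($E{\left(q \right)} = \left(q^{2} + 60 q\right) + q = q^{2} + 61 q$)
$\frac{\sqrt{19608 + w} + E{\left(141 \right)}}{-38030 - 41516} = \frac{\sqrt{19608 - 6077} + 141 \left(61 + 141\right)}{-38030 - 41516} = \frac{\sqrt{13531} + 141 \cdot 202}{-79546} = \left(\sqrt{13531} + 28482\right) \left(- \frac{1}{79546}\right) = \left(28482 + \sqrt{13531}\right) \left(- \frac{1}{79546}\right) = - \frac{14241}{39773} - \frac{\sqrt{13531}}{79546}$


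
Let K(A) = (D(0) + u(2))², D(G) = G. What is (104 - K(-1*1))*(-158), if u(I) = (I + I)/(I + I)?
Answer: -16274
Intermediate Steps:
u(I) = 1 (u(I) = (2*I)/((2*I)) = (2*I)*(1/(2*I)) = 1)
K(A) = 1 (K(A) = (0 + 1)² = 1² = 1)
(104 - K(-1*1))*(-158) = (104 - 1*1)*(-158) = (104 - 1)*(-158) = 103*(-158) = -16274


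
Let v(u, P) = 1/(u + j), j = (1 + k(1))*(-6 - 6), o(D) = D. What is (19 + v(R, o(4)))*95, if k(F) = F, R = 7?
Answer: 30590/17 ≈ 1799.4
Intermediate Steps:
j = -24 (j = (1 + 1)*(-6 - 6) = 2*(-12) = -24)
v(u, P) = 1/(-24 + u) (v(u, P) = 1/(u - 24) = 1/(-24 + u))
(19 + v(R, o(4)))*95 = (19 + 1/(-24 + 7))*95 = (19 + 1/(-17))*95 = (19 - 1/17)*95 = (322/17)*95 = 30590/17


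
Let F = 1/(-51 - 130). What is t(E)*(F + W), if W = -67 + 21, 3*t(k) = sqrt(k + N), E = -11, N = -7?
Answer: -8327*I*sqrt(2)/181 ≈ -65.062*I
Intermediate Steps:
t(k) = sqrt(-7 + k)/3 (t(k) = sqrt(k - 7)/3 = sqrt(-7 + k)/3)
F = -1/181 (F = 1/(-181) = -1/181 ≈ -0.0055249)
W = -46
t(E)*(F + W) = (sqrt(-7 - 11)/3)*(-1/181 - 46) = (sqrt(-18)/3)*(-8327/181) = ((3*I*sqrt(2))/3)*(-8327/181) = (I*sqrt(2))*(-8327/181) = -8327*I*sqrt(2)/181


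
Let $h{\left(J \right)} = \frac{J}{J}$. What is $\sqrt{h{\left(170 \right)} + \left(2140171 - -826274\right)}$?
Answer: $\sqrt{2966446} \approx 1722.3$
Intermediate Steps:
$h{\left(J \right)} = 1$
$\sqrt{h{\left(170 \right)} + \left(2140171 - -826274\right)} = \sqrt{1 + \left(2140171 - -826274\right)} = \sqrt{1 + \left(2140171 + 826274\right)} = \sqrt{1 + 2966445} = \sqrt{2966446}$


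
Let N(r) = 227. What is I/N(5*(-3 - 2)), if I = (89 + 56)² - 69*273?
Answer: 2188/227 ≈ 9.6388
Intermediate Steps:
I = 2188 (I = 145² - 18837 = 21025 - 18837 = 2188)
I/N(5*(-3 - 2)) = 2188/227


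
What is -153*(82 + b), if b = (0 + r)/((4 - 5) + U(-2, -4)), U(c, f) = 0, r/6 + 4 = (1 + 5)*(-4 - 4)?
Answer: -60282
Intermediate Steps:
r = -312 (r = -24 + 6*((1 + 5)*(-4 - 4)) = -24 + 6*(6*(-8)) = -24 + 6*(-48) = -24 - 288 = -312)
b = 312 (b = (0 - 312)/((4 - 5) + 0) = -312/(-1 + 0) = -312/(-1) = -312*(-1) = 312)
-153*(82 + b) = -153*(82 + 312) = -153*394 = -60282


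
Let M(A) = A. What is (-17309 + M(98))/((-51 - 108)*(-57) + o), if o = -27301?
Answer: 17211/18238 ≈ 0.94369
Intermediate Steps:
(-17309 + M(98))/((-51 - 108)*(-57) + o) = (-17309 + 98)/((-51 - 108)*(-57) - 27301) = -17211/(-159*(-57) - 27301) = -17211/(9063 - 27301) = -17211/(-18238) = -17211*(-1/18238) = 17211/18238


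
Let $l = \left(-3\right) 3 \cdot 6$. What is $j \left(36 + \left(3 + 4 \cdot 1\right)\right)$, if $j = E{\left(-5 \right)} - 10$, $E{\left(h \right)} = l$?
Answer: $-2752$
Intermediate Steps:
$l = -54$ ($l = \left(-9\right) 6 = -54$)
$E{\left(h \right)} = -54$
$j = -64$ ($j = -54 - 10 = -64$)
$j \left(36 + \left(3 + 4 \cdot 1\right)\right) = - 64 \left(36 + \left(3 + 4 \cdot 1\right)\right) = - 64 \left(36 + \left(3 + 4\right)\right) = - 64 \left(36 + 7\right) = \left(-64\right) 43 = -2752$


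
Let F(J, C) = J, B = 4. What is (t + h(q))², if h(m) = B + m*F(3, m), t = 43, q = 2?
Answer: 2809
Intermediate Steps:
h(m) = 4 + 3*m (h(m) = 4 + m*3 = 4 + 3*m)
(t + h(q))² = (43 + (4 + 3*2))² = (43 + (4 + 6))² = (43 + 10)² = 53² = 2809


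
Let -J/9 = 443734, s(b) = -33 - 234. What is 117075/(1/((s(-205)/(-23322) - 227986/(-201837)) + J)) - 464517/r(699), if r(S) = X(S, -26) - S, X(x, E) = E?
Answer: -177292893725044214624293/379194535850 ≈ -4.6755e+11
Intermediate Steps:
s(b) = -267
J = -3993606 (J = -9*443734 = -3993606)
r(S) = -26 - S
117075/(1/((s(-205)/(-23322) - 227986/(-201837)) + J)) - 464517/r(699) = 117075/(1/((-267/(-23322) - 227986/(-201837)) - 3993606)) - 464517/(-26 - 1*699) = 117075/(1/((-267*(-1/23322) - 227986*(-1/201837)) - 3993606)) - 464517/(-26 - 699) = 117075/(1/((89/7774 + 227986/201837) - 3993606)) - 464517/(-725) = 117075/(1/(1790326657/1569080838 - 3993606)) - 464517*(-1/725) = 117075/(1/(-6266288858795171/1569080838)) + 464517/725 = 117075/(-1569080838/6266288858795171) + 464517/725 = 117075*(-6266288858795171/1569080838) + 464517/725 = -244541922714481548275/523026946 + 464517/725 = -177292893725044214624293/379194535850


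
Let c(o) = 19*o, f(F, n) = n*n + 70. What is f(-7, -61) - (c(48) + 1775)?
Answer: 1104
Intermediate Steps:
f(F, n) = 70 + n² (f(F, n) = n² + 70 = 70 + n²)
f(-7, -61) - (c(48) + 1775) = (70 + (-61)²) - (19*48 + 1775) = (70 + 3721) - (912 + 1775) = 3791 - 1*2687 = 3791 - 2687 = 1104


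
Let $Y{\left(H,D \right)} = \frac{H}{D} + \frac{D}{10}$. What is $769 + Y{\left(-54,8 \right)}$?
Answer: $\frac{15261}{20} \approx 763.05$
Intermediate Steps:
$Y{\left(H,D \right)} = \frac{D}{10} + \frac{H}{D}$ ($Y{\left(H,D \right)} = \frac{H}{D} + D \frac{1}{10} = \frac{H}{D} + \frac{D}{10} = \frac{D}{10} + \frac{H}{D}$)
$769 + Y{\left(-54,8 \right)} = 769 + \left(\frac{1}{10} \cdot 8 - \frac{54}{8}\right) = 769 + \left(\frac{4}{5} - \frac{27}{4}\right) = 769 - \frac{119}{20} = \frac{15261}{20}$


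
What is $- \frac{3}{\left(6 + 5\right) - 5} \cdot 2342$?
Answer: $-1171$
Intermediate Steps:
$- \frac{3}{\left(6 + 5\right) - 5} \cdot 2342 = - \frac{3}{11 - 5} \cdot 2342 = - \frac{3}{6} \cdot 2342 = \left(-3\right) \frac{1}{6} \cdot 2342 = \left(- \frac{1}{2}\right) 2342 = -1171$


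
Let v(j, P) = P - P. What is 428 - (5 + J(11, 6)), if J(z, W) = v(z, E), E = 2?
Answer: 423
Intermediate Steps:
v(j, P) = 0
J(z, W) = 0
428 - (5 + J(11, 6)) = 428 - (5 + 0) = 428 - 1*5 = 428 - 5 = 423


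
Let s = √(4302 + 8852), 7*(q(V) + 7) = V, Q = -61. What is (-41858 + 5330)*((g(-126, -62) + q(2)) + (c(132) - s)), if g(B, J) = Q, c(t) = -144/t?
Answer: 193525344/77 + 36528*√13154 ≈ 6.7027e+6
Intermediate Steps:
q(V) = -7 + V/7
g(B, J) = -61
s = √13154 ≈ 114.69
(-41858 + 5330)*((g(-126, -62) + q(2)) + (c(132) - s)) = (-41858 + 5330)*((-61 + (-7 + (⅐)*2)) + (-144/132 - √13154)) = -36528*((-61 + (-7 + 2/7)) + (-144*1/132 - √13154)) = -36528*((-61 - 47/7) + (-12/11 - √13154)) = -36528*(-474/7 + (-12/11 - √13154)) = -36528*(-5298/77 - √13154) = 193525344/77 + 36528*√13154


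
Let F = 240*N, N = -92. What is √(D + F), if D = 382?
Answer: I*√21698 ≈ 147.3*I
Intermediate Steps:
F = -22080 (F = 240*(-92) = -22080)
√(D + F) = √(382 - 22080) = √(-21698) = I*√21698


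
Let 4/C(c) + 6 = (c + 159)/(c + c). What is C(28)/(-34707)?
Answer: 224/5171343 ≈ 4.3316e-5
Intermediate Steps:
C(c) = 4/(-6 + (159 + c)/(2*c)) (C(c) = 4/(-6 + (c + 159)/(c + c)) = 4/(-6 + (159 + c)/((2*c))) = 4/(-6 + (159 + c)*(1/(2*c))) = 4/(-6 + (159 + c)/(2*c)))
C(28)/(-34707) = -8*28/(-159 + 11*28)/(-34707) = -8*28/(-159 + 308)*(-1/34707) = -8*28/149*(-1/34707) = -8*28*1/149*(-1/34707) = -224/149*(-1/34707) = 224/5171343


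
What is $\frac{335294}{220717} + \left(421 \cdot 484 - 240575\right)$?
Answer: $- \frac{8124478193}{220717} \approx -36810.0$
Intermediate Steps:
$\frac{335294}{220717} + \left(421 \cdot 484 - 240575\right) = 335294 \cdot \frac{1}{220717} + \left(203764 - 240575\right) = \frac{335294}{220717} - 36811 = - \frac{8124478193}{220717}$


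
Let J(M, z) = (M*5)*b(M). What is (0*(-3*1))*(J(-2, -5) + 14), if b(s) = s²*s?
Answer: 0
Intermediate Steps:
b(s) = s³
J(M, z) = 5*M⁴ (J(M, z) = (M*5)*M³ = (5*M)*M³ = 5*M⁴)
(0*(-3*1))*(J(-2, -5) + 14) = (0*(-3*1))*(5*(-2)⁴ + 14) = (0*(-3))*(5*16 + 14) = 0*(80 + 14) = 0*94 = 0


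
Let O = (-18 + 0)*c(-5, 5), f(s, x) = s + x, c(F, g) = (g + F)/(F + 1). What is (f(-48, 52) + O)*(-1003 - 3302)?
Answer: -17220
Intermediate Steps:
c(F, g) = (F + g)/(1 + F)
O = 0 (O = (-18 + 0)*((-5 + 5)/(1 - 5)) = -18*0/(-4) = -(-9)*0/2 = -18*0 = 0)
(f(-48, 52) + O)*(-1003 - 3302) = ((-48 + 52) + 0)*(-1003 - 3302) = (4 + 0)*(-4305) = 4*(-4305) = -17220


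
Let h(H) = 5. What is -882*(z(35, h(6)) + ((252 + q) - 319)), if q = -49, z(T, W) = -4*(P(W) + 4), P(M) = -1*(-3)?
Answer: 127008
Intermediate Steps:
P(M) = 3
z(T, W) = -28 (z(T, W) = -4*(3 + 4) = -4*7 = -28)
-882*(z(35, h(6)) + ((252 + q) - 319)) = -882*(-28 + ((252 - 49) - 319)) = -882*(-28 + (203 - 319)) = -882*(-28 - 116) = -882*(-144) = 127008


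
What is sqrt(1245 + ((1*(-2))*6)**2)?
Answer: sqrt(1389) ≈ 37.269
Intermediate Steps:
sqrt(1245 + ((1*(-2))*6)**2) = sqrt(1245 + (-2*6)**2) = sqrt(1245 + (-12)**2) = sqrt(1245 + 144) = sqrt(1389)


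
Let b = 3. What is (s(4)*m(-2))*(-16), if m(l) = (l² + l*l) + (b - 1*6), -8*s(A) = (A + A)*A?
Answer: 320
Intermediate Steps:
s(A) = -A²/4 (s(A) = -(A + A)*A/8 = -2*A*A/8 = -A²/4)
m(l) = -3 + 2*l² (m(l) = (l² + l*l) + (3 - 1*6) = (l² + l²) + (3 - 6) = 2*l² - 3 = -3 + 2*l²)
(s(4)*m(-2))*(-16) = ((-¼*4²)*(-3 + 2*(-2)²))*(-16) = ((-¼*16)*(-3 + 2*4))*(-16) = -4*(-3 + 8)*(-16) = -4*5*(-16) = -20*(-16) = 320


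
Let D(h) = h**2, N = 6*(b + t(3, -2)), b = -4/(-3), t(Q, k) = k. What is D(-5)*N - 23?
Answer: -123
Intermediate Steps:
b = 4/3 (b = -4*(-1/3) = 4/3 ≈ 1.3333)
N = -4 (N = 6*(4/3 - 2) = 6*(-2/3) = -4)
D(-5)*N - 23 = (-5)**2*(-4) - 23 = 25*(-4) - 23 = -100 - 23 = -123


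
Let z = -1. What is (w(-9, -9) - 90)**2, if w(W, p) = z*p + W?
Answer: 8100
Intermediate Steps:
w(W, p) = W - p (w(W, p) = -p + W = W - p)
(w(-9, -9) - 90)**2 = ((-9 - 1*(-9)) - 90)**2 = ((-9 + 9) - 90)**2 = (0 - 90)**2 = (-90)**2 = 8100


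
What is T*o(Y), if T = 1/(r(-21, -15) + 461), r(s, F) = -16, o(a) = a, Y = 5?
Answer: 1/89 ≈ 0.011236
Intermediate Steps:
T = 1/445 (T = 1/(-16 + 461) = 1/445 ≈ 0.0022472)
T*o(Y) = (1/445)*5 = 1/89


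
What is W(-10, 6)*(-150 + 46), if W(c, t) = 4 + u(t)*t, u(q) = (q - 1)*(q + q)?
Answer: -37856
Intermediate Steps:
u(q) = 2*q*(-1 + q) (u(q) = (-1 + q)*(2*q) = 2*q*(-1 + q))
W(c, t) = 4 + 2*t²*(-1 + t) (W(c, t) = 4 + (2*t*(-1 + t))*t = 4 + 2*t²*(-1 + t))
W(-10, 6)*(-150 + 46) = (4 + 2*6²*(-1 + 6))*(-150 + 46) = (4 + 2*36*5)*(-104) = (4 + 360)*(-104) = 364*(-104) = -37856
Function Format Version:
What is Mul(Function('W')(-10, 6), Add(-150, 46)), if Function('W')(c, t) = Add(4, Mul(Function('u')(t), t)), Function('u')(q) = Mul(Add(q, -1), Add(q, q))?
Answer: -37856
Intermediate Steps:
Function('u')(q) = Mul(2, q, Add(-1, q)) (Function('u')(q) = Mul(Add(-1, q), Mul(2, q)) = Mul(2, q, Add(-1, q)))
Function('W')(c, t) = Add(4, Mul(2, Pow(t, 2), Add(-1, t))) (Function('W')(c, t) = Add(4, Mul(Mul(2, t, Add(-1, t)), t)) = Add(4, Mul(2, Pow(t, 2), Add(-1, t))))
Mul(Function('W')(-10, 6), Add(-150, 46)) = Mul(Add(4, Mul(2, Pow(6, 2), Add(-1, 6))), Add(-150, 46)) = Mul(Add(4, Mul(2, 36, 5)), -104) = Mul(Add(4, 360), -104) = Mul(364, -104) = -37856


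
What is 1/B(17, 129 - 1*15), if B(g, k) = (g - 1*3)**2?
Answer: 1/196 ≈ 0.0051020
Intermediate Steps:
B(g, k) = (-3 + g)**2 (B(g, k) = (g - 3)**2 = (-3 + g)**2)
1/B(17, 129 - 1*15) = 1/((-3 + 17)**2) = 1/(14**2) = 1/196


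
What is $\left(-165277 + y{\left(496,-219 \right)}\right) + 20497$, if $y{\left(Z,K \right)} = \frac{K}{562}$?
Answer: $- \frac{81366579}{562} \approx -1.4478 \cdot 10^{5}$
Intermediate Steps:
$y{\left(Z,K \right)} = \frac{K}{562}$ ($y{\left(Z,K \right)} = K \frac{1}{562} = \frac{K}{562}$)
$\left(-165277 + y{\left(496,-219 \right)}\right) + 20497 = \left(-165277 + \frac{1}{562} \left(-219\right)\right) + 20497 = \left(-165277 - \frac{219}{562}\right) + 20497 = - \frac{92885893}{562} + 20497 = - \frac{81366579}{562}$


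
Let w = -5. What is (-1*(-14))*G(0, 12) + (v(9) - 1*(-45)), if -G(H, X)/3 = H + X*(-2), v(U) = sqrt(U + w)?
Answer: 1055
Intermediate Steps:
v(U) = sqrt(-5 + U) (v(U) = sqrt(U - 5) = sqrt(-5 + U))
G(H, X) = -3*H + 6*X (G(H, X) = -3*(H + X*(-2)) = -3*(H - 2*X) = -3*H + 6*X)
(-1*(-14))*G(0, 12) + (v(9) - 1*(-45)) = (-1*(-14))*(-3*0 + 6*12) + (sqrt(-5 + 9) - 1*(-45)) = 14*(0 + 72) + (sqrt(4) + 45) = 14*72 + (2 + 45) = 1008 + 47 = 1055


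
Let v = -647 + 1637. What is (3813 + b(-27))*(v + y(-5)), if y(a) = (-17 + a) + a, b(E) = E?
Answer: 3645918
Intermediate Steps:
y(a) = -17 + 2*a
v = 990
(3813 + b(-27))*(v + y(-5)) = (3813 - 27)*(990 + (-17 + 2*(-5))) = 3786*(990 + (-17 - 10)) = 3786*(990 - 27) = 3786*963 = 3645918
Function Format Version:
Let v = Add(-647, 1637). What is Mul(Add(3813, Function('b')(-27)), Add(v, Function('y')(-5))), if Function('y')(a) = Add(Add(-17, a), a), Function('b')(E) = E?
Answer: 3645918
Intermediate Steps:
Function('y')(a) = Add(-17, Mul(2, a))
v = 990
Mul(Add(3813, Function('b')(-27)), Add(v, Function('y')(-5))) = Mul(Add(3813, -27), Add(990, Add(-17, Mul(2, -5)))) = Mul(3786, Add(990, Add(-17, -10))) = Mul(3786, Add(990, -27)) = Mul(3786, 963) = 3645918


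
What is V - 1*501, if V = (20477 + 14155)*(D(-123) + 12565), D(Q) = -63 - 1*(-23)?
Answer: 433765299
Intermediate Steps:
D(Q) = -40 (D(Q) = -63 + 23 = -40)
V = 433765800 (V = (20477 + 14155)*(-40 + 12565) = 34632*12525 = 433765800)
V - 1*501 = 433765800 - 1*501 = 433765800 - 501 = 433765299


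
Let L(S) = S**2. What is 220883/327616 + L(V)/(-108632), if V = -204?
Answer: 1295111825/4448697664 ≈ 0.29112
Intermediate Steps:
220883/327616 + L(V)/(-108632) = 220883/327616 + (-204)**2/(-108632) = 220883*(1/327616) + 41616*(-1/108632) = 220883/327616 - 5202/13579 = 1295111825/4448697664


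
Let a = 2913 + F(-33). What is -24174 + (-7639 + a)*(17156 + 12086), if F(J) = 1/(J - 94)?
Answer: -17554206224/127 ≈ -1.3822e+8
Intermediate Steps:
F(J) = 1/(-94 + J)
a = 369950/127 (a = 2913 + 1/(-94 - 33) = 2913 + 1/(-127) = 2913 - 1/127 = 369950/127 ≈ 2913.0)
-24174 + (-7639 + a)*(17156 + 12086) = -24174 + (-7639 + 369950/127)*(17156 + 12086) = -24174 - 600203/127*29242 = -24174 - 17551136126/127 = -17554206224/127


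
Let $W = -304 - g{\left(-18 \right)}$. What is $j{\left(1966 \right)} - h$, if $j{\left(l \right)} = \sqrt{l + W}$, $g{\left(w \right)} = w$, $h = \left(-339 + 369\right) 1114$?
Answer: $-33420 + 4 \sqrt{105} \approx -33379.0$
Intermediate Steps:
$h = 33420$ ($h = 30 \cdot 1114 = 33420$)
$W = -286$ ($W = -304 - -18 = -304 + 18 = -286$)
$j{\left(l \right)} = \sqrt{-286 + l}$ ($j{\left(l \right)} = \sqrt{l - 286} = \sqrt{-286 + l}$)
$j{\left(1966 \right)} - h = \sqrt{-286 + 1966} - 33420 = \sqrt{1680} - 33420 = 4 \sqrt{105} - 33420 = -33420 + 4 \sqrt{105}$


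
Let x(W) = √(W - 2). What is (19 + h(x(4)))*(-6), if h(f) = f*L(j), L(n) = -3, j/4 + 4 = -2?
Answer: -114 + 18*√2 ≈ -88.544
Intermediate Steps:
j = -24 (j = -16 + 4*(-2) = -16 - 8 = -24)
x(W) = √(-2 + W)
h(f) = -3*f (h(f) = f*(-3) = -3*f)
(19 + h(x(4)))*(-6) = (19 - 3*√(-2 + 4))*(-6) = (19 - 3*√2)*(-6) = -114 + 18*√2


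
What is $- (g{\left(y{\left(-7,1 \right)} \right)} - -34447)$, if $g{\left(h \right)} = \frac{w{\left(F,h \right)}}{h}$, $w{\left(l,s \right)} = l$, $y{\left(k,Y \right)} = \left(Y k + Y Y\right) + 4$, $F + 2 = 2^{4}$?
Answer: $-34440$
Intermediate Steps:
$F = 14$ ($F = -2 + 2^{4} = -2 + 16 = 14$)
$y{\left(k,Y \right)} = 4 + Y^{2} + Y k$ ($y{\left(k,Y \right)} = \left(Y k + Y^{2}\right) + 4 = \left(Y^{2} + Y k\right) + 4 = 4 + Y^{2} + Y k$)
$g{\left(h \right)} = \frac{14}{h}$
$- (g{\left(y{\left(-7,1 \right)} \right)} - -34447) = - (\frac{14}{4 + 1^{2} + 1 \left(-7\right)} - -34447) = - (\frac{14}{4 + 1 - 7} + 34447) = - (\frac{14}{-2} + 34447) = - (14 \left(- \frac{1}{2}\right) + 34447) = - (-7 + 34447) = \left(-1\right) 34440 = -34440$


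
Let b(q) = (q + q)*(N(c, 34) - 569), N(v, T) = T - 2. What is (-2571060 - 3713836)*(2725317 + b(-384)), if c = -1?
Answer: -19720325580768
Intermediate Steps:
N(v, T) = -2 + T
b(q) = -1074*q (b(q) = (q + q)*((-2 + 34) - 569) = (2*q)*(32 - 569) = (2*q)*(-537) = -1074*q)
(-2571060 - 3713836)*(2725317 + b(-384)) = (-2571060 - 3713836)*(2725317 - 1074*(-384)) = -6284896*(2725317 + 412416) = -6284896*3137733 = -19720325580768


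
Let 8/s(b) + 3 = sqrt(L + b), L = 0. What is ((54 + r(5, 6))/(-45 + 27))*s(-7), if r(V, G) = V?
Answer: 59/12 + 59*I*sqrt(7)/36 ≈ 4.9167 + 4.3361*I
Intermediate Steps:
s(b) = 8/(-3 + sqrt(b)) (s(b) = 8/(-3 + sqrt(0 + b)) = 8/(-3 + sqrt(b)))
((54 + r(5, 6))/(-45 + 27))*s(-7) = ((54 + 5)/(-45 + 27))*(8/(-3 + sqrt(-7))) = (59/(-18))*(8/(-3 + I*sqrt(7))) = (59*(-1/18))*(8/(-3 + I*sqrt(7))) = -236/(9*(-3 + I*sqrt(7)))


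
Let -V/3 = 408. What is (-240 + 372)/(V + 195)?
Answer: -44/343 ≈ -0.12828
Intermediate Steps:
V = -1224 (V = -3*408 = -1224)
(-240 + 372)/(V + 195) = (-240 + 372)/(-1224 + 195) = 132/(-1029) = 132*(-1/1029) = -44/343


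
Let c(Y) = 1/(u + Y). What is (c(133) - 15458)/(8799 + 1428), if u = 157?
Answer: -1494273/988610 ≈ -1.5115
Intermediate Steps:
c(Y) = 1/(157 + Y)
(c(133) - 15458)/(8799 + 1428) = (1/(157 + 133) - 15458)/(8799 + 1428) = (1/290 - 15458)/10227 = (1/290 - 15458)*(1/10227) = -4482819/290*1/10227 = -1494273/988610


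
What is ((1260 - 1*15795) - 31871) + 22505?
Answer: -23901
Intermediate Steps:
((1260 - 1*15795) - 31871) + 22505 = ((1260 - 15795) - 31871) + 22505 = (-14535 - 31871) + 22505 = -46406 + 22505 = -23901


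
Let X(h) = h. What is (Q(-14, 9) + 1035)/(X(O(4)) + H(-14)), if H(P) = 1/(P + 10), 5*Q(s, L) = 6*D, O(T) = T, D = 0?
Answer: 276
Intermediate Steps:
Q(s, L) = 0 (Q(s, L) = (6*0)/5 = (⅕)*0 = 0)
H(P) = 1/(10 + P)
(Q(-14, 9) + 1035)/(X(O(4)) + H(-14)) = (0 + 1035)/(4 + 1/(10 - 14)) = 1035/(4 + 1/(-4)) = 1035/(4 - ¼) = 1035/(15/4) = 1035*(4/15) = 276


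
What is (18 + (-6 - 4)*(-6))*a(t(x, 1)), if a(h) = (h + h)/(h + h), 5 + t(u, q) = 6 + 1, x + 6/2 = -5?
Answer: 78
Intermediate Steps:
x = -8 (x = -3 - 5 = -8)
t(u, q) = 2 (t(u, q) = -5 + (6 + 1) = -5 + 7 = 2)
a(h) = 1 (a(h) = (2*h)/((2*h)) = (2*h)*(1/(2*h)) = 1)
(18 + (-6 - 4)*(-6))*a(t(x, 1)) = (18 + (-6 - 4)*(-6))*1 = (18 - 10*(-6))*1 = (18 + 60)*1 = 78*1 = 78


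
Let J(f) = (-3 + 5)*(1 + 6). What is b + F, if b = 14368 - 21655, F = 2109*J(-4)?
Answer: 22239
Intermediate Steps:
J(f) = 14 (J(f) = 2*7 = 14)
F = 29526 (F = 2109*14 = 29526)
b = -7287
b + F = -7287 + 29526 = 22239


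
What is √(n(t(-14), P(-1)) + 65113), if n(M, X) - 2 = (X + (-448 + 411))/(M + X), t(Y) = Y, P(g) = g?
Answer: √14651445/15 ≈ 255.18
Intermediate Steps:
n(M, X) = 2 + (-37 + X)/(M + X) (n(M, X) = 2 + (X + (-448 + 411))/(M + X) = 2 + (X - 37)/(M + X) = 2 + (-37 + X)/(M + X))
√(n(t(-14), P(-1)) + 65113) = √((-37 + 2*(-14) + 3*(-1))/(-14 - 1) + 65113) = √((-37 - 28 - 3)/(-15) + 65113) = √(-1/15*(-68) + 65113) = √(68/15 + 65113) = √(976763/15) = √14651445/15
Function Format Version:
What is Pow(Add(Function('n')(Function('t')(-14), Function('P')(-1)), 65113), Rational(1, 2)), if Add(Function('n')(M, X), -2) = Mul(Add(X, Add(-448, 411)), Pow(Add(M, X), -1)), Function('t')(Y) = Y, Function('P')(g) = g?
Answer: Mul(Rational(1, 15), Pow(14651445, Rational(1, 2))) ≈ 255.18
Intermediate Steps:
Function('n')(M, X) = Add(2, Mul(Pow(Add(M, X), -1), Add(-37, X))) (Function('n')(M, X) = Add(2, Mul(Add(X, Add(-448, 411)), Pow(Add(M, X), -1))) = Add(2, Mul(Add(X, -37), Pow(Add(M, X), -1))) = Add(2, Mul(Add(-37, X), Pow(Add(M, X), -1))) = Add(2, Mul(Pow(Add(M, X), -1), Add(-37, X))))
Pow(Add(Function('n')(Function('t')(-14), Function('P')(-1)), 65113), Rational(1, 2)) = Pow(Add(Mul(Pow(Add(-14, -1), -1), Add(-37, Mul(2, -14), Mul(3, -1))), 65113), Rational(1, 2)) = Pow(Add(Mul(Pow(-15, -1), Add(-37, -28, -3)), 65113), Rational(1, 2)) = Pow(Add(Mul(Rational(-1, 15), -68), 65113), Rational(1, 2)) = Pow(Add(Rational(68, 15), 65113), Rational(1, 2)) = Pow(Rational(976763, 15), Rational(1, 2)) = Mul(Rational(1, 15), Pow(14651445, Rational(1, 2)))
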